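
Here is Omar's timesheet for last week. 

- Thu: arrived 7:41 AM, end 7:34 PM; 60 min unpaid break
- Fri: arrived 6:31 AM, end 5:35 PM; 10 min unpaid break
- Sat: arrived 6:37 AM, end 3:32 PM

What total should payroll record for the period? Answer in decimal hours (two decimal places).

Thu: 7:41 AM–7:34 PM = 11 h 53 min; less 60 min break → 10 h 53 min
Fri: 6:31 AM–5:35 PM = 11 h 4 min; less 10 min break → 10 h 54 min
Sat: 6:37 AM–3:32 PM = 8 h 55 min
Total: 10 h 53 min + 10 h 54 min + 8 h 55 min = 30 h 42 min.

30.70 hours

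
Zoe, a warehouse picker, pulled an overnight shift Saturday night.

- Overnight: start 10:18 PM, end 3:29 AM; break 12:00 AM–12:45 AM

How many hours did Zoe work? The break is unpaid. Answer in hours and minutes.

Overnight: 10:18 PM → midnight = 1 h 42 min; midnight → 3:29 AM = 3 h 29 min; span 5 h 11 min; less 45 min break → 4 h 26 min

4 h 26 min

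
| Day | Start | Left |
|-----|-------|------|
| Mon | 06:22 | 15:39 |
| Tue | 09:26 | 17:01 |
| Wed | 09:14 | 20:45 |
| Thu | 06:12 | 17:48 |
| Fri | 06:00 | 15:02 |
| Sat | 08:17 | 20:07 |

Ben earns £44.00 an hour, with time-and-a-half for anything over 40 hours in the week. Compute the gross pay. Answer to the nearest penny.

Mon: 06:22–15:39 = 9 h 17 min
Tue: 09:26–17:01 = 7 h 35 min
Wed: 09:14–20:45 = 11 h 31 min
Thu: 06:12–17:48 = 11 h 36 min
Fri: 06:00–15:02 = 9 h 2 min
Sat: 08:17–20:07 = 11 h 50 min
Total worked: 60 h 51 min = 3651 min.
Regular 40 h 0 min = 2400 min at £44.00/h; overtime 20 h 51 min = 1251 min at £66.00/h.
Pay = (2400 × £44.00 + 1251 × £66.00) ÷ 60 = £3136.10.

£3136.10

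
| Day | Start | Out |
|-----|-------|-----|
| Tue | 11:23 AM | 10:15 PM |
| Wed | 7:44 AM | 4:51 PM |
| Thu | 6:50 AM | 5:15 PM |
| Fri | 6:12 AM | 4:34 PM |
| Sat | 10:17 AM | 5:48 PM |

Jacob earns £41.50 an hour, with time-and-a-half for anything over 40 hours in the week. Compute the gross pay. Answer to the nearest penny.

Tue: 11:23 AM–10:15 PM = 10 h 52 min
Wed: 7:44 AM–4:51 PM = 9 h 7 min
Thu: 6:50 AM–5:15 PM = 10 h 25 min
Fri: 6:12 AM–4:34 PM = 10 h 22 min
Sat: 10:17 AM–5:48 PM = 7 h 31 min
Total worked: 48 h 17 min = 2897 min.
Regular 40 h 0 min = 2400 min at £41.50/h; overtime 8 h 17 min = 497 min at £62.25/h.
Pay = (2400 × £41.50 + 497 × £62.25) ÷ 60 = £2175.64.

£2175.64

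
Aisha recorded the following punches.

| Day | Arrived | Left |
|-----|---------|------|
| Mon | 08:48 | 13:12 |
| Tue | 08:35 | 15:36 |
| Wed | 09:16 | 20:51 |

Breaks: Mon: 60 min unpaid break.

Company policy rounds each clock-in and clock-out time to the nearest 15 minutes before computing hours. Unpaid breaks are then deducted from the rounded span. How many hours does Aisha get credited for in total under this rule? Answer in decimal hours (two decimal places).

Mon: in 08:48→08:45, out 13:12→13:15; 4 h 30 min − 60 min = 3 h 30 min
Tue: in 08:35→08:30, out 15:36→15:30; 7 h 0 min
Wed: in 09:16→09:15, out 20:51→20:45; 11 h 30 min
Total credited: 22 h 0 min.

22.00 hours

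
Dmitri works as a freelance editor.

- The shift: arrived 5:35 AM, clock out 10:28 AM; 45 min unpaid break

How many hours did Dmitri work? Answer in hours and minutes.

4 h 8 min

The shift: 5:35 AM–10:28 AM = 4 h 53 min; less 45 min break → 4 h 8 min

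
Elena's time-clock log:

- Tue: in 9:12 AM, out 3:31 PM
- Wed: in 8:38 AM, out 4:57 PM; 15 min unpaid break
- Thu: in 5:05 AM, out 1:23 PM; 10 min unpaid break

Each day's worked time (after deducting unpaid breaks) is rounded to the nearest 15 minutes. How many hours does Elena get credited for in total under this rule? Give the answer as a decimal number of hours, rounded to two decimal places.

Tue: 9:12 AM–3:31 PM = 6 h 19 min → rounds to 6 h 15 min
Wed: 8:38 AM–4:57 PM = 8 h 19 min − 15 min = 8 h 4 min → rounds to 8 h 0 min
Thu: 5:05 AM–1:23 PM = 8 h 18 min − 10 min = 8 h 8 min → rounds to 8 h 15 min
Total credited: 22 h 30 min.

22.50 hours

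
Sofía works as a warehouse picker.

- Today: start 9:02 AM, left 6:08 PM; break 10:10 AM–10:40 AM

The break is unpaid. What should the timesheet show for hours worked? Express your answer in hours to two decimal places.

Today: 9:02 AM–6:08 PM = 9 h 6 min; less 30 min break → 8 h 36 min

8.60 hours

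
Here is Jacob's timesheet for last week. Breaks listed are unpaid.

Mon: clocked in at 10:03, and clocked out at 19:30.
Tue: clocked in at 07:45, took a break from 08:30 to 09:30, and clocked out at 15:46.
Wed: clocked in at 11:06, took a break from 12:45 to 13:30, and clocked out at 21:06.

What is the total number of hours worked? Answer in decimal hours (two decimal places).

25.72 hours

Mon: 10:03–19:30 = 9 h 27 min
Tue: 07:45–15:46 = 8 h 1 min; less 60 min break → 7 h 1 min
Wed: 11:06–21:06 = 10 h 0 min; less 45 min break → 9 h 15 min
Total: 9 h 27 min + 7 h 1 min + 9 h 15 min = 25 h 43 min.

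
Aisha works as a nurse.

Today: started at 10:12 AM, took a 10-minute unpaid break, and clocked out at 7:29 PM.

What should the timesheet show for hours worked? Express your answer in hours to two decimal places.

Today: 10:12 AM–7:29 PM = 9 h 17 min; less 10 min break → 9 h 7 min

9.12 hours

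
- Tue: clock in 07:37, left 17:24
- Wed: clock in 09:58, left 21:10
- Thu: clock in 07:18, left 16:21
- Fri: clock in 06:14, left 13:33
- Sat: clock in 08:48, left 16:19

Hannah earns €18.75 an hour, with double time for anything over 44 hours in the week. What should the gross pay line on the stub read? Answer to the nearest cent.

Tue: 07:37–17:24 = 9 h 47 min
Wed: 09:58–21:10 = 11 h 12 min
Thu: 07:18–16:21 = 9 h 3 min
Fri: 06:14–13:33 = 7 h 19 min
Sat: 08:48–16:19 = 7 h 31 min
Total worked: 44 h 52 min = 2692 min.
Regular 44 h 0 min = 2640 min at €18.75/h; overtime 0 h 52 min = 52 min at €37.50/h.
Pay = (2640 × €18.75 + 52 × €37.50) ÷ 60 = €857.50.

€857.50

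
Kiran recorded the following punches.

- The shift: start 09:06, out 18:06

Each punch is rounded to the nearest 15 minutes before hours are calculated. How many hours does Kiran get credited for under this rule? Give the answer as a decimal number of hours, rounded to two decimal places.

9.00 hours

The shift: in 09:06→09:00, out 18:06→18:00; 9 h 0 min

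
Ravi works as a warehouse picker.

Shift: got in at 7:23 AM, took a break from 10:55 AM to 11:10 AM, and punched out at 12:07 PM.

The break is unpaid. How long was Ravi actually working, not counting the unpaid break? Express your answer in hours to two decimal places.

Shift: 7:23 AM–12:07 PM = 4 h 44 min; less 15 min break → 4 h 29 min

4.48 hours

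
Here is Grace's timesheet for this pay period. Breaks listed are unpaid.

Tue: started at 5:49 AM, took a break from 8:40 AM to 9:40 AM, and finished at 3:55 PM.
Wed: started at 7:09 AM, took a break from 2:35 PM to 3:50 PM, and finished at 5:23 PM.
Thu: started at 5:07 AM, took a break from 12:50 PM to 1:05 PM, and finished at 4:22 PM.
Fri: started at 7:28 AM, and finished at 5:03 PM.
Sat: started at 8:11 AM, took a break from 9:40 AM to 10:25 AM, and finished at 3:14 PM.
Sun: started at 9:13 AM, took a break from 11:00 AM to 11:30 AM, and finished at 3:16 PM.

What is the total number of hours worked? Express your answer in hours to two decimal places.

Tue: 5:49 AM–3:55 PM = 10 h 6 min; less 60 min break → 9 h 6 min
Wed: 7:09 AM–5:23 PM = 10 h 14 min; less 75 min break → 8 h 59 min
Thu: 5:07 AM–4:22 PM = 11 h 15 min; less 15 min break → 11 h 0 min
Fri: 7:28 AM–5:03 PM = 9 h 35 min
Sat: 8:11 AM–3:14 PM = 7 h 3 min; less 45 min break → 6 h 18 min
Sun: 9:13 AM–3:16 PM = 6 h 3 min; less 30 min break → 5 h 33 min
Total: 9 h 6 min + 8 h 59 min + 11 h 0 min + 9 h 35 min + 6 h 18 min + 5 h 33 min = 50 h 31 min.

50.52 hours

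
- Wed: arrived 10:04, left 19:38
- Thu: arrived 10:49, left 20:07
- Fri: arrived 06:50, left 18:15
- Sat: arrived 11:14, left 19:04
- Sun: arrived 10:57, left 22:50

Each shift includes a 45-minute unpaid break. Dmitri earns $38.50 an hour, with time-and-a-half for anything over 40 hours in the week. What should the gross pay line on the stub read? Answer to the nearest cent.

$1900.94

Wed: 10:04–19:38 = 9 h 34 min; less 45 min break → 8 h 49 min
Thu: 10:49–20:07 = 9 h 18 min; less 45 min break → 8 h 33 min
Fri: 06:50–18:15 = 11 h 25 min; less 45 min break → 10 h 40 min
Sat: 11:14–19:04 = 7 h 50 min; less 45 min break → 7 h 5 min
Sun: 10:57–22:50 = 11 h 53 min; less 45 min break → 11 h 8 min
Total worked: 46 h 15 min = 2775 min.
Regular 40 h 0 min = 2400 min at $38.50/h; overtime 6 h 15 min = 375 min at $57.75/h.
Pay = (2400 × $38.50 + 375 × $57.75) ÷ 60 = $1900.94.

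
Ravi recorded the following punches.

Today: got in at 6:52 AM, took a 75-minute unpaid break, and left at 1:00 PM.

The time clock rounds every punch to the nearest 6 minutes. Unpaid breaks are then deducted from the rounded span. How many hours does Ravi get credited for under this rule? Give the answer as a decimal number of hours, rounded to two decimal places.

4.85 hours

Today: in 6:52 AM→6:54 AM, out 1:00 PM→1:00 PM; 6 h 6 min − 75 min = 4 h 51 min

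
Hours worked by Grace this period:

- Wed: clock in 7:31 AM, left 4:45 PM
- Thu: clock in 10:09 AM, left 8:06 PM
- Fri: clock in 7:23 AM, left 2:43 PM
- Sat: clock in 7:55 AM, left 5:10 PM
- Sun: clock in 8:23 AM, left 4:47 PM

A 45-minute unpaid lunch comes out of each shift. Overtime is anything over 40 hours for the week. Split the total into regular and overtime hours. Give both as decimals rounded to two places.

Regular 40.00 hours, overtime 0.42 hours

Wed: 7:31 AM–4:45 PM = 9 h 14 min; less 45 min break → 8 h 29 min
Thu: 10:09 AM–8:06 PM = 9 h 57 min; less 45 min break → 9 h 12 min
Fri: 7:23 AM–2:43 PM = 7 h 20 min; less 45 min break → 6 h 35 min
Sat: 7:55 AM–5:10 PM = 9 h 15 min; less 45 min break → 8 h 30 min
Sun: 8:23 AM–4:47 PM = 8 h 24 min; less 45 min break → 7 h 39 min
Total worked: 40 h 25 min = 40.42 h.
Threshold 40 h → overtime 0 h 25 min, regular 40 h 0 min.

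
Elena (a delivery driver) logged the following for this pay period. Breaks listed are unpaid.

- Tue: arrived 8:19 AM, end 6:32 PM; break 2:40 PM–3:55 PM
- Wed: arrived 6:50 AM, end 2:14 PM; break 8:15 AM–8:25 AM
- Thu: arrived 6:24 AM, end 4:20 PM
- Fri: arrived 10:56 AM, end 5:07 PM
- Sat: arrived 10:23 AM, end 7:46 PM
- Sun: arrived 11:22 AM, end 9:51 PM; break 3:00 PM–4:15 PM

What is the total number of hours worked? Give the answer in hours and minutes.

50 h 56 min

Tue: 8:19 AM–6:32 PM = 10 h 13 min; less 75 min break → 8 h 58 min
Wed: 6:50 AM–2:14 PM = 7 h 24 min; less 10 min break → 7 h 14 min
Thu: 6:24 AM–4:20 PM = 9 h 56 min
Fri: 10:56 AM–5:07 PM = 6 h 11 min
Sat: 10:23 AM–7:46 PM = 9 h 23 min
Sun: 11:22 AM–9:51 PM = 10 h 29 min; less 75 min break → 9 h 14 min
Total: 8 h 58 min + 7 h 14 min + 9 h 56 min + 6 h 11 min + 9 h 23 min + 9 h 14 min = 50 h 56 min.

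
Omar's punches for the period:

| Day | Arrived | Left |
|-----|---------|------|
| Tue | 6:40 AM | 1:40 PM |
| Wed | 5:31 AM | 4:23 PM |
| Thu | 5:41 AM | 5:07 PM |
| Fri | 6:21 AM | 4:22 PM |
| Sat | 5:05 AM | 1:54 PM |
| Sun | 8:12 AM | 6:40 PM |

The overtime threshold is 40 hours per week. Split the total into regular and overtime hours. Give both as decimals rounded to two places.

Regular 40.00 hours, overtime 18.60 hours

Tue: 6:40 AM–1:40 PM = 7 h 0 min
Wed: 5:31 AM–4:23 PM = 10 h 52 min
Thu: 5:41 AM–5:07 PM = 11 h 26 min
Fri: 6:21 AM–4:22 PM = 10 h 1 min
Sat: 5:05 AM–1:54 PM = 8 h 49 min
Sun: 8:12 AM–6:40 PM = 10 h 28 min
Total worked: 58 h 36 min = 58.60 h.
Threshold 40 h → overtime 18 h 36 min, regular 40 h 0 min.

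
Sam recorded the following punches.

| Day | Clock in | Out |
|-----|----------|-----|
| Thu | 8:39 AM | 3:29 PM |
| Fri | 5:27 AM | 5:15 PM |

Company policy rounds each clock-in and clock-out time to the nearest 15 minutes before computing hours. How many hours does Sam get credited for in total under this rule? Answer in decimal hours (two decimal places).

18.50 hours

Thu: in 8:39 AM→8:45 AM, out 3:29 PM→3:30 PM; 6 h 45 min
Fri: in 5:27 AM→5:30 AM, out 5:15 PM→5:15 PM; 11 h 45 min
Total credited: 18 h 30 min.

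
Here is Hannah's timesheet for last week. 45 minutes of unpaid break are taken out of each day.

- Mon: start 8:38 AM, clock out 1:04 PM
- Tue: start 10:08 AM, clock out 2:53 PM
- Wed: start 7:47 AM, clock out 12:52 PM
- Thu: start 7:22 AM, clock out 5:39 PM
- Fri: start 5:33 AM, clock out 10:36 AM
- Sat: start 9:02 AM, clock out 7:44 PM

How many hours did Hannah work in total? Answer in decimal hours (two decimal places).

Mon: 8:38 AM–1:04 PM = 4 h 26 min; less 45 min break → 3 h 41 min
Tue: 10:08 AM–2:53 PM = 4 h 45 min; less 45 min break → 4 h 0 min
Wed: 7:47 AM–12:52 PM = 5 h 5 min; less 45 min break → 4 h 20 min
Thu: 7:22 AM–5:39 PM = 10 h 17 min; less 45 min break → 9 h 32 min
Fri: 5:33 AM–10:36 AM = 5 h 3 min; less 45 min break → 4 h 18 min
Sat: 9:02 AM–7:44 PM = 10 h 42 min; less 45 min break → 9 h 57 min
Total: 3 h 41 min + 4 h 0 min + 4 h 20 min + 9 h 32 min + 4 h 18 min + 9 h 57 min = 35 h 48 min.

35.80 hours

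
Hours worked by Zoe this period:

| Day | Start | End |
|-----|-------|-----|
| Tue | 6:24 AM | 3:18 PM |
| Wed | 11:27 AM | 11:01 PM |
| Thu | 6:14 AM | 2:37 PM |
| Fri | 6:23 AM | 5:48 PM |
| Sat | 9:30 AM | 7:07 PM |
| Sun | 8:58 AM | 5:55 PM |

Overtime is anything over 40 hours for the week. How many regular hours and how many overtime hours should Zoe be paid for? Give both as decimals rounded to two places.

Tue: 6:24 AM–3:18 PM = 8 h 54 min
Wed: 11:27 AM–11:01 PM = 11 h 34 min
Thu: 6:14 AM–2:37 PM = 8 h 23 min
Fri: 6:23 AM–5:48 PM = 11 h 25 min
Sat: 9:30 AM–7:07 PM = 9 h 37 min
Sun: 8:58 AM–5:55 PM = 8 h 57 min
Total worked: 58 h 50 min = 58.83 h.
Threshold 40 h → overtime 18 h 50 min, regular 40 h 0 min.

Regular 40.00 hours, overtime 18.83 hours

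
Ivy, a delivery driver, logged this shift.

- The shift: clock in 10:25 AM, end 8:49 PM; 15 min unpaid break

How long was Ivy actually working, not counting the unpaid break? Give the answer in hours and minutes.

10 h 9 min

The shift: 10:25 AM–8:49 PM = 10 h 24 min; less 15 min break → 10 h 9 min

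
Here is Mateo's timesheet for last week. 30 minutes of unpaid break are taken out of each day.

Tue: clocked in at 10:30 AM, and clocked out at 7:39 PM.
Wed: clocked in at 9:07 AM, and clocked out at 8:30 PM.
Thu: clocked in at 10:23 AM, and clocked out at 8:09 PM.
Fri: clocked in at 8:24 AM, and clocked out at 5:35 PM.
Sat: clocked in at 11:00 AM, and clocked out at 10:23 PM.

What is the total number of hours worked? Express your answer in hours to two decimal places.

Tue: 10:30 AM–7:39 PM = 9 h 9 min; less 30 min break → 8 h 39 min
Wed: 9:07 AM–8:30 PM = 11 h 23 min; less 30 min break → 10 h 53 min
Thu: 10:23 AM–8:09 PM = 9 h 46 min; less 30 min break → 9 h 16 min
Fri: 8:24 AM–5:35 PM = 9 h 11 min; less 30 min break → 8 h 41 min
Sat: 11:00 AM–10:23 PM = 11 h 23 min; less 30 min break → 10 h 53 min
Total: 8 h 39 min + 10 h 53 min + 9 h 16 min + 8 h 41 min + 10 h 53 min = 48 h 22 min.

48.37 hours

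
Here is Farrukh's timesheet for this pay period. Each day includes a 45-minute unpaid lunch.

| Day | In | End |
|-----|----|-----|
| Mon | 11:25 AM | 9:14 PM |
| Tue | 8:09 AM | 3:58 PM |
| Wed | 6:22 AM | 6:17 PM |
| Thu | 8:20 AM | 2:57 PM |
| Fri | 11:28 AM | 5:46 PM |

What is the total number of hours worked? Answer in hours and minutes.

Mon: 11:25 AM–9:14 PM = 9 h 49 min; less 45 min break → 9 h 4 min
Tue: 8:09 AM–3:58 PM = 7 h 49 min; less 45 min break → 7 h 4 min
Wed: 6:22 AM–6:17 PM = 11 h 55 min; less 45 min break → 11 h 10 min
Thu: 8:20 AM–2:57 PM = 6 h 37 min; less 45 min break → 5 h 52 min
Fri: 11:28 AM–5:46 PM = 6 h 18 min; less 45 min break → 5 h 33 min
Total: 9 h 4 min + 7 h 4 min + 11 h 10 min + 5 h 52 min + 5 h 33 min = 38 h 43 min.

38 h 43 min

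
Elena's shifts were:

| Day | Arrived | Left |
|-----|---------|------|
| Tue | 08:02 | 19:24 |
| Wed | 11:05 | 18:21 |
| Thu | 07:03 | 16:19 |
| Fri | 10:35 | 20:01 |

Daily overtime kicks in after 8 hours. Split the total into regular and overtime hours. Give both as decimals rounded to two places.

Regular 31.27 hours, overtime 6.07 hours

Tue: 08:02–19:24 = 11 h 22 min
Wed: 11:05–18:21 = 7 h 16 min
Thu: 07:03–16:19 = 9 h 16 min
Fri: 10:35–20:01 = 9 h 26 min
Tue reg 8 h 0 min / OT 3 h 22 min; Wed reg 7 h 16 min / OT 0 h 0 min; Thu reg 8 h 0 min / OT 1 h 16 min; Fri reg 8 h 0 min / OT 1 h 26 min.
Totals: regular 31 h 16 min, overtime 6 h 4 min.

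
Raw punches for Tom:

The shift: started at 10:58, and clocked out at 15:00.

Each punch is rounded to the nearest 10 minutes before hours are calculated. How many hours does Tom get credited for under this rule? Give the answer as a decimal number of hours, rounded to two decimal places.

The shift: in 10:58→11:00, out 15:00→15:00; 4 h 0 min

4.00 hours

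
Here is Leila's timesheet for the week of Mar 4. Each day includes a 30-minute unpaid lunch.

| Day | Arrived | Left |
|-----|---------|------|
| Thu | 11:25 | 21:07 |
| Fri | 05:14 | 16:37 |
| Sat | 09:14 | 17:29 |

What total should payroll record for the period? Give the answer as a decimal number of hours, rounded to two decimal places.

27.83 hours

Thu: 11:25–21:07 = 9 h 42 min; less 30 min break → 9 h 12 min
Fri: 05:14–16:37 = 11 h 23 min; less 30 min break → 10 h 53 min
Sat: 09:14–17:29 = 8 h 15 min; less 30 min break → 7 h 45 min
Total: 9 h 12 min + 10 h 53 min + 7 h 45 min = 27 h 50 min.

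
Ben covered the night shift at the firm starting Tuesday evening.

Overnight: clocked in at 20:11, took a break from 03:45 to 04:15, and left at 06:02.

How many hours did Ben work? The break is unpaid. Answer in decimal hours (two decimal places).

9.35 hours

Overnight: 20:11 → midnight = 3 h 49 min; midnight → 06:02 = 6 h 2 min; span 9 h 51 min; less 30 min break → 9 h 21 min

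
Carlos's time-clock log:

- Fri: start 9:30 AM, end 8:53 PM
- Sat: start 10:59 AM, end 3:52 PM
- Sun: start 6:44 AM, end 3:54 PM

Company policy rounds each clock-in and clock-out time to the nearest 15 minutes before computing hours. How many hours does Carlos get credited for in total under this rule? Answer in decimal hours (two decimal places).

25.50 hours

Fri: in 9:30 AM→9:30 AM, out 8:53 PM→9:00 PM; 11 h 30 min
Sat: in 10:59 AM→11:00 AM, out 3:52 PM→3:45 PM; 4 h 45 min
Sun: in 6:44 AM→6:45 AM, out 3:54 PM→4:00 PM; 9 h 15 min
Total credited: 25 h 30 min.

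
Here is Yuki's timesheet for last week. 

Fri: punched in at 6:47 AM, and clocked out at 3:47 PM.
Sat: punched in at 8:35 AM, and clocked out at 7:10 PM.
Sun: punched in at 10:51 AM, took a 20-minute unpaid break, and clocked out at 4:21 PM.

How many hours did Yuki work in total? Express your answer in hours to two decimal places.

24.75 hours

Fri: 6:47 AM–3:47 PM = 9 h 0 min
Sat: 8:35 AM–7:10 PM = 10 h 35 min
Sun: 10:51 AM–4:21 PM = 5 h 30 min; less 20 min break → 5 h 10 min
Total: 9 h 0 min + 10 h 35 min + 5 h 10 min = 24 h 45 min.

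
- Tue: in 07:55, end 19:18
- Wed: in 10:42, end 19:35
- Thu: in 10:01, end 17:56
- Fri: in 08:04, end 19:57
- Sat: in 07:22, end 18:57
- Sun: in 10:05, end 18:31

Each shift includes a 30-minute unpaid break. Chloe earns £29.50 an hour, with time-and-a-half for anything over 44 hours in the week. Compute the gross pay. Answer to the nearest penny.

Tue: 07:55–19:18 = 11 h 23 min; less 30 min break → 10 h 53 min
Wed: 10:42–19:35 = 8 h 53 min; less 30 min break → 8 h 23 min
Thu: 10:01–17:56 = 7 h 55 min; less 30 min break → 7 h 25 min
Fri: 08:04–19:57 = 11 h 53 min; less 30 min break → 11 h 23 min
Sat: 07:22–18:57 = 11 h 35 min; less 30 min break → 11 h 5 min
Sun: 10:05–18:31 = 8 h 26 min; less 30 min break → 7 h 56 min
Total worked: 57 h 5 min = 3425 min.
Regular 44 h 0 min = 2640 min at £29.50/h; overtime 13 h 5 min = 785 min at £44.25/h.
Pay = (2640 × £29.50 + 785 × £44.25) ÷ 60 = £1876.94.

£1876.94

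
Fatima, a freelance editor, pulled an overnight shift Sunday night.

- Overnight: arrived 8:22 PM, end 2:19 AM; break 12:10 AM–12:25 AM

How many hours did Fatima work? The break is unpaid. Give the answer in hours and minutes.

Overnight: 8:22 PM → midnight = 3 h 38 min; midnight → 2:19 AM = 2 h 19 min; span 5 h 57 min; less 15 min break → 5 h 42 min

5 h 42 min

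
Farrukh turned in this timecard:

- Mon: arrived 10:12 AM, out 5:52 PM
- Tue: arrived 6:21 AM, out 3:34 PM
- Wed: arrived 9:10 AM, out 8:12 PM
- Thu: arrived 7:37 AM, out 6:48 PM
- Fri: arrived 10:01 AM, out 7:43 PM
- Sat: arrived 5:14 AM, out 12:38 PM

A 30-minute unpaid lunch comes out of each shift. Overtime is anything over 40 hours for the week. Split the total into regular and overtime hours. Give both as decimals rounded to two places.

Regular 40.00 hours, overtime 13.20 hours

Mon: 10:12 AM–5:52 PM = 7 h 40 min; less 30 min break → 7 h 10 min
Tue: 6:21 AM–3:34 PM = 9 h 13 min; less 30 min break → 8 h 43 min
Wed: 9:10 AM–8:12 PM = 11 h 2 min; less 30 min break → 10 h 32 min
Thu: 7:37 AM–6:48 PM = 11 h 11 min; less 30 min break → 10 h 41 min
Fri: 10:01 AM–7:43 PM = 9 h 42 min; less 30 min break → 9 h 12 min
Sat: 5:14 AM–12:38 PM = 7 h 24 min; less 30 min break → 6 h 54 min
Total worked: 53 h 12 min = 53.20 h.
Threshold 40 h → overtime 13 h 12 min, regular 40 h 0 min.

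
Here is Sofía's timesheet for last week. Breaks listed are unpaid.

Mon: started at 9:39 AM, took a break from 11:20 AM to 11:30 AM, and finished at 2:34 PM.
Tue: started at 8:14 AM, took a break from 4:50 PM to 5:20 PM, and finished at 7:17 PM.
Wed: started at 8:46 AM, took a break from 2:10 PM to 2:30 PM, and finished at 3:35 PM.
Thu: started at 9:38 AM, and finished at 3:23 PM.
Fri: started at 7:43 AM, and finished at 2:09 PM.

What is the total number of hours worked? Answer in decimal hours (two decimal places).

Mon: 9:39 AM–2:34 PM = 4 h 55 min; less 10 min break → 4 h 45 min
Tue: 8:14 AM–7:17 PM = 11 h 3 min; less 30 min break → 10 h 33 min
Wed: 8:46 AM–3:35 PM = 6 h 49 min; less 20 min break → 6 h 29 min
Thu: 9:38 AM–3:23 PM = 5 h 45 min
Fri: 7:43 AM–2:09 PM = 6 h 26 min
Total: 4 h 45 min + 10 h 33 min + 6 h 29 min + 5 h 45 min + 6 h 26 min = 33 h 58 min.

33.97 hours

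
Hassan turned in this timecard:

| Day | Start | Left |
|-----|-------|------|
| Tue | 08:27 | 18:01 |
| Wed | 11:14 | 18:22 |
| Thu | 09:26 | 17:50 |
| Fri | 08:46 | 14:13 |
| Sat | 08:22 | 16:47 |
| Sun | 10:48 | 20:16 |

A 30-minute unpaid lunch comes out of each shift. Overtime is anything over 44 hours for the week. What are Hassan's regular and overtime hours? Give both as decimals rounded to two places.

Regular 44.00 hours, overtime 1.43 hours

Tue: 08:27–18:01 = 9 h 34 min; less 30 min break → 9 h 4 min
Wed: 11:14–18:22 = 7 h 8 min; less 30 min break → 6 h 38 min
Thu: 09:26–17:50 = 8 h 24 min; less 30 min break → 7 h 54 min
Fri: 08:46–14:13 = 5 h 27 min; less 30 min break → 4 h 57 min
Sat: 08:22–16:47 = 8 h 25 min; less 30 min break → 7 h 55 min
Sun: 10:48–20:16 = 9 h 28 min; less 30 min break → 8 h 58 min
Total worked: 45 h 26 min = 45.43 h.
Threshold 44 h → overtime 1 h 26 min, regular 44 h 0 min.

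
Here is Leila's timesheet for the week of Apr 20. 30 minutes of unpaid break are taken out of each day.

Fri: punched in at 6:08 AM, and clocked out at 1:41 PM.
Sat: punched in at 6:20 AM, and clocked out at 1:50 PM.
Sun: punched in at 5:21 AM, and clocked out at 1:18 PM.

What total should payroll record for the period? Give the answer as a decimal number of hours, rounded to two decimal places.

21.50 hours

Fri: 6:08 AM–1:41 PM = 7 h 33 min; less 30 min break → 7 h 3 min
Sat: 6:20 AM–1:50 PM = 7 h 30 min; less 30 min break → 7 h 0 min
Sun: 5:21 AM–1:18 PM = 7 h 57 min; less 30 min break → 7 h 27 min
Total: 7 h 3 min + 7 h 0 min + 7 h 27 min = 21 h 30 min.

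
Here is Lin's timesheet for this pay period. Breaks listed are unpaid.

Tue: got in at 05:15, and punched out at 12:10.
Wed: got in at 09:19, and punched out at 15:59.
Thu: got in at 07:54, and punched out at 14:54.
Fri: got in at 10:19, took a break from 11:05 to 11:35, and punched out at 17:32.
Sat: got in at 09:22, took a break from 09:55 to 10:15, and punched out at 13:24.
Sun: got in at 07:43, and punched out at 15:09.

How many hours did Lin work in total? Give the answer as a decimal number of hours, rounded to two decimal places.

Tue: 05:15–12:10 = 6 h 55 min
Wed: 09:19–15:59 = 6 h 40 min
Thu: 07:54–14:54 = 7 h 0 min
Fri: 10:19–17:32 = 7 h 13 min; less 30 min break → 6 h 43 min
Sat: 09:22–13:24 = 4 h 2 min; less 20 min break → 3 h 42 min
Sun: 07:43–15:09 = 7 h 26 min
Total: 6 h 55 min + 6 h 40 min + 7 h 0 min + 6 h 43 min + 3 h 42 min + 7 h 26 min = 38 h 26 min.

38.43 hours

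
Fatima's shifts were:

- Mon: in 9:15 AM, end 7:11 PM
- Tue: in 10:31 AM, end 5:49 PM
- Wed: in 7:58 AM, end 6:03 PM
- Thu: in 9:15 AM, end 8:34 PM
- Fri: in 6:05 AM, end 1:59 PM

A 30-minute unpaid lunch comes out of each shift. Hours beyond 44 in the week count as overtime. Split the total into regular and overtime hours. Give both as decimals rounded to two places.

Mon: 9:15 AM–7:11 PM = 9 h 56 min; less 30 min break → 9 h 26 min
Tue: 10:31 AM–5:49 PM = 7 h 18 min; less 30 min break → 6 h 48 min
Wed: 7:58 AM–6:03 PM = 10 h 5 min; less 30 min break → 9 h 35 min
Thu: 9:15 AM–8:34 PM = 11 h 19 min; less 30 min break → 10 h 49 min
Fri: 6:05 AM–1:59 PM = 7 h 54 min; less 30 min break → 7 h 24 min
Total worked: 44 h 2 min = 44.03 h.
Threshold 44 h → overtime 0 h 2 min, regular 44 h 0 min.

Regular 44.00 hours, overtime 0.03 hours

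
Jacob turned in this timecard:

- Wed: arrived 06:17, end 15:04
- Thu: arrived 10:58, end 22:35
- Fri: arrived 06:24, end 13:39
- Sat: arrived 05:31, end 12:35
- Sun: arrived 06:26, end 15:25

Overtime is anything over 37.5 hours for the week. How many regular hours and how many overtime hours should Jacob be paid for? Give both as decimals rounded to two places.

Wed: 06:17–15:04 = 8 h 47 min
Thu: 10:58–22:35 = 11 h 37 min
Fri: 06:24–13:39 = 7 h 15 min
Sat: 05:31–12:35 = 7 h 4 min
Sun: 06:26–15:25 = 8 h 59 min
Total worked: 43 h 42 min = 43.70 h.
Threshold 37.5 h → overtime 6 h 12 min, regular 37 h 30 min.

Regular 37.50 hours, overtime 6.20 hours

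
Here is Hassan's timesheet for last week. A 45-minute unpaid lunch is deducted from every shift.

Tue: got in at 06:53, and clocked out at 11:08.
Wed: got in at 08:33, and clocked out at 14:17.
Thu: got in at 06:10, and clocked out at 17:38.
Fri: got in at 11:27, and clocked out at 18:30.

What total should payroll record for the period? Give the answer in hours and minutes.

Tue: 06:53–11:08 = 4 h 15 min; less 45 min break → 3 h 30 min
Wed: 08:33–14:17 = 5 h 44 min; less 45 min break → 4 h 59 min
Thu: 06:10–17:38 = 11 h 28 min; less 45 min break → 10 h 43 min
Fri: 11:27–18:30 = 7 h 3 min; less 45 min break → 6 h 18 min
Total: 3 h 30 min + 4 h 59 min + 10 h 43 min + 6 h 18 min = 25 h 30 min.

25 h 30 min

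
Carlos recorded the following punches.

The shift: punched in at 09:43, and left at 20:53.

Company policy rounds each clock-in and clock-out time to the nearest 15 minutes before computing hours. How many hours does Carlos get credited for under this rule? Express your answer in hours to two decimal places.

The shift: in 09:43→09:45, out 20:53→21:00; 11 h 15 min

11.25 hours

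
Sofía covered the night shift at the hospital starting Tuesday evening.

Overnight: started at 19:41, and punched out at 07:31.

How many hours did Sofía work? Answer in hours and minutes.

11 h 50 min

Overnight: 19:41 → midnight = 4 h 19 min; midnight → 07:31 = 7 h 31 min; span 11 h 50 min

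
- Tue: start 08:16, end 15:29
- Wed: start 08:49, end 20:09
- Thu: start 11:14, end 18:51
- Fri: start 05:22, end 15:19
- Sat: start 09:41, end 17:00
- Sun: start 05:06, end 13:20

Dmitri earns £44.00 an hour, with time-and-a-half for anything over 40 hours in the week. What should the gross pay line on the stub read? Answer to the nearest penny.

Tue: 08:16–15:29 = 7 h 13 min
Wed: 08:49–20:09 = 11 h 20 min
Thu: 11:14–18:51 = 7 h 37 min
Fri: 05:22–15:19 = 9 h 57 min
Sat: 09:41–17:00 = 7 h 19 min
Sun: 05:06–13:20 = 8 h 14 min
Total worked: 51 h 40 min = 3100 min.
Regular 40 h 0 min = 2400 min at £44.00/h; overtime 11 h 40 min = 700 min at £66.00/h.
Pay = (2400 × £44.00 + 700 × £66.00) ÷ 60 = £2530.00.

£2530.00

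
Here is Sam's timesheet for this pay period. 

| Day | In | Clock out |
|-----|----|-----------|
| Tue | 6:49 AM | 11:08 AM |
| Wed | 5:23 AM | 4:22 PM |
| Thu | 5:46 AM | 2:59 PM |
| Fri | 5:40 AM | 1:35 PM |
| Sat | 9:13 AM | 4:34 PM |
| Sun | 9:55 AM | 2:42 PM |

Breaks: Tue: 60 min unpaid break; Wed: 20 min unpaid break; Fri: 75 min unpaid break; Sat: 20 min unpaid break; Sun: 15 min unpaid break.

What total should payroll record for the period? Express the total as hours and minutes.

Tue: 6:49 AM–11:08 AM = 4 h 19 min; less 60 min break → 3 h 19 min
Wed: 5:23 AM–4:22 PM = 10 h 59 min; less 20 min break → 10 h 39 min
Thu: 5:46 AM–2:59 PM = 9 h 13 min
Fri: 5:40 AM–1:35 PM = 7 h 55 min; less 75 min break → 6 h 40 min
Sat: 9:13 AM–4:34 PM = 7 h 21 min; less 20 min break → 7 h 1 min
Sun: 9:55 AM–2:42 PM = 4 h 47 min; less 15 min break → 4 h 32 min
Total: 3 h 19 min + 10 h 39 min + 9 h 13 min + 6 h 40 min + 7 h 1 min + 4 h 32 min = 41 h 24 min.

41 h 24 min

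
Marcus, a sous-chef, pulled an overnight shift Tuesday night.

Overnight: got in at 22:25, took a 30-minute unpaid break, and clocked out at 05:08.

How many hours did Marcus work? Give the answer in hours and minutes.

6 h 13 min

Overnight: 22:25 → midnight = 1 h 35 min; midnight → 05:08 = 5 h 8 min; span 6 h 43 min; less 30 min break → 6 h 13 min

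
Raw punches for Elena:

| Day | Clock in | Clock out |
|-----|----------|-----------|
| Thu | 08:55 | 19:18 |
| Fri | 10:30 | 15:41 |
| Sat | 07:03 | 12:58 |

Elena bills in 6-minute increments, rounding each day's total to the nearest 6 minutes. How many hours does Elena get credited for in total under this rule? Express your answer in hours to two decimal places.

Thu: 08:55–19:18 = 10 h 23 min → rounds to 10 h 24 min
Fri: 10:30–15:41 = 5 h 11 min → rounds to 5 h 12 min
Sat: 07:03–12:58 = 5 h 55 min → rounds to 5 h 54 min
Total credited: 21 h 30 min.

21.50 hours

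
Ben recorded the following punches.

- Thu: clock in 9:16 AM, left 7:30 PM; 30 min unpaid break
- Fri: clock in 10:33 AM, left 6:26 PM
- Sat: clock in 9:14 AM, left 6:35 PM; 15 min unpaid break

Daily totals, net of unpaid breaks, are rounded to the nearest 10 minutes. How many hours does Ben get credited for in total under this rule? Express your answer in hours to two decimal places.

26.67 hours

Thu: 9:16 AM–7:30 PM = 10 h 14 min − 30 min = 9 h 44 min → rounds to 9 h 40 min
Fri: 10:33 AM–6:26 PM = 7 h 53 min → rounds to 7 h 50 min
Sat: 9:14 AM–6:35 PM = 9 h 21 min − 15 min = 9 h 6 min → rounds to 9 h 10 min
Total credited: 26 h 40 min.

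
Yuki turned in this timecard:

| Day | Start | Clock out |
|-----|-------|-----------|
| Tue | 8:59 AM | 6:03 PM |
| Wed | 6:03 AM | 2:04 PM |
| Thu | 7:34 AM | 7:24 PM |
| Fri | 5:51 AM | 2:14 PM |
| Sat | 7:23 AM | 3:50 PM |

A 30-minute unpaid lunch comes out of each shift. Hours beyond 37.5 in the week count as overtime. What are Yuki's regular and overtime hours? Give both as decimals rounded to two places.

Tue: 8:59 AM–6:03 PM = 9 h 4 min; less 30 min break → 8 h 34 min
Wed: 6:03 AM–2:04 PM = 8 h 1 min; less 30 min break → 7 h 31 min
Thu: 7:34 AM–7:24 PM = 11 h 50 min; less 30 min break → 11 h 20 min
Fri: 5:51 AM–2:14 PM = 8 h 23 min; less 30 min break → 7 h 53 min
Sat: 7:23 AM–3:50 PM = 8 h 27 min; less 30 min break → 7 h 57 min
Total worked: 43 h 15 min = 43.25 h.
Threshold 37.5 h → overtime 5 h 45 min, regular 37 h 30 min.

Regular 37.50 hours, overtime 5.75 hours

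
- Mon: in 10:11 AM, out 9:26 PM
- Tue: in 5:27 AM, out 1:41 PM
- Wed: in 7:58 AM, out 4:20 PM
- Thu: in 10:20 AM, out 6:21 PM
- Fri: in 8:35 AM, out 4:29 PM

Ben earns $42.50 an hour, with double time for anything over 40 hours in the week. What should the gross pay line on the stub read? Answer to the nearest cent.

$2020.17

Mon: 10:11 AM–9:26 PM = 11 h 15 min
Tue: 5:27 AM–1:41 PM = 8 h 14 min
Wed: 7:58 AM–4:20 PM = 8 h 22 min
Thu: 10:20 AM–6:21 PM = 8 h 1 min
Fri: 8:35 AM–4:29 PM = 7 h 54 min
Total worked: 43 h 46 min = 2626 min.
Regular 40 h 0 min = 2400 min at $42.50/h; overtime 3 h 46 min = 226 min at $85.00/h.
Pay = (2400 × $42.50 + 226 × $85.00) ÷ 60 = $2020.17.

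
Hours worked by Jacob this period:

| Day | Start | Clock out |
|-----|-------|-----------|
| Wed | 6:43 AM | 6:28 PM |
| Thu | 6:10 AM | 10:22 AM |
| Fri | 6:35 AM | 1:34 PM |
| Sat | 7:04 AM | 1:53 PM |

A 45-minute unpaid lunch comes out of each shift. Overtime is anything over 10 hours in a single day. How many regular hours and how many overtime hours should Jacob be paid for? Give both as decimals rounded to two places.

Regular 25.75 hours, overtime 1.00 hours

Wed: 6:43 AM–6:28 PM = 11 h 45 min; less 45 min break → 11 h 0 min
Thu: 6:10 AM–10:22 AM = 4 h 12 min; less 45 min break → 3 h 27 min
Fri: 6:35 AM–1:34 PM = 6 h 59 min; less 45 min break → 6 h 14 min
Sat: 7:04 AM–1:53 PM = 6 h 49 min; less 45 min break → 6 h 4 min
Wed reg 10 h 0 min / OT 1 h 0 min; Thu reg 3 h 27 min / OT 0 h 0 min; Fri reg 6 h 14 min / OT 0 h 0 min; Sat reg 6 h 4 min / OT 0 h 0 min.
Totals: regular 25 h 45 min, overtime 1 h 0 min.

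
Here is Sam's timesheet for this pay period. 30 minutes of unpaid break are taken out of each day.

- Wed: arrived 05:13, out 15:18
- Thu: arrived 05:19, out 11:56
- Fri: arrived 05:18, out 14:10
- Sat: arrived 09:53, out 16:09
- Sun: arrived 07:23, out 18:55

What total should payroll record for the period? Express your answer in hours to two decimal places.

40.87 hours

Wed: 05:13–15:18 = 10 h 5 min; less 30 min break → 9 h 35 min
Thu: 05:19–11:56 = 6 h 37 min; less 30 min break → 6 h 7 min
Fri: 05:18–14:10 = 8 h 52 min; less 30 min break → 8 h 22 min
Sat: 09:53–16:09 = 6 h 16 min; less 30 min break → 5 h 46 min
Sun: 07:23–18:55 = 11 h 32 min; less 30 min break → 11 h 2 min
Total: 9 h 35 min + 6 h 7 min + 8 h 22 min + 5 h 46 min + 11 h 2 min = 40 h 52 min.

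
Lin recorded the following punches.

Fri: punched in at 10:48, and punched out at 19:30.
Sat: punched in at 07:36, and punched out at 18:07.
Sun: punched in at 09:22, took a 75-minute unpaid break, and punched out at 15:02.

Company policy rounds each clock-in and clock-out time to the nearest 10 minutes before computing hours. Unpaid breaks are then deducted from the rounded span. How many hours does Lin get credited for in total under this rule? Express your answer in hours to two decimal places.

23.58 hours

Fri: in 10:48→10:50, out 19:30→19:30; 8 h 40 min
Sat: in 07:36→07:40, out 18:07→18:10; 10 h 30 min
Sun: in 09:22→09:20, out 15:02→15:00; 5 h 40 min − 75 min = 4 h 25 min
Total credited: 23 h 35 min.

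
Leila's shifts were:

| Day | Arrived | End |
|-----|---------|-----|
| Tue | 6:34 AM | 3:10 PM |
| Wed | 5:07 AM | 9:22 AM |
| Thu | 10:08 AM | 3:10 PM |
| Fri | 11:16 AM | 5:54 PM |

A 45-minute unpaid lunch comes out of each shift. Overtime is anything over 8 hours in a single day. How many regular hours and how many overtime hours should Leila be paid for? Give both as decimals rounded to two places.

Tue: 6:34 AM–3:10 PM = 8 h 36 min; less 45 min break → 7 h 51 min
Wed: 5:07 AM–9:22 AM = 4 h 15 min; less 45 min break → 3 h 30 min
Thu: 10:08 AM–3:10 PM = 5 h 2 min; less 45 min break → 4 h 17 min
Fri: 11:16 AM–5:54 PM = 6 h 38 min; less 45 min break → 5 h 53 min
Tue reg 7 h 51 min / OT 0 h 0 min; Wed reg 3 h 30 min / OT 0 h 0 min; Thu reg 4 h 17 min / OT 0 h 0 min; Fri reg 5 h 53 min / OT 0 h 0 min.
Totals: regular 21 h 31 min, overtime 0 h 0 min.

Regular 21.52 hours, overtime 0.00 hours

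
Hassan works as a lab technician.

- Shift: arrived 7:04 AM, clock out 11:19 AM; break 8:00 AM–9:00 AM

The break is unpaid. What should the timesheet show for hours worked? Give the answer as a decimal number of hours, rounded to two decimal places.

Shift: 7:04 AM–11:19 AM = 4 h 15 min; less 60 min break → 3 h 15 min

3.25 hours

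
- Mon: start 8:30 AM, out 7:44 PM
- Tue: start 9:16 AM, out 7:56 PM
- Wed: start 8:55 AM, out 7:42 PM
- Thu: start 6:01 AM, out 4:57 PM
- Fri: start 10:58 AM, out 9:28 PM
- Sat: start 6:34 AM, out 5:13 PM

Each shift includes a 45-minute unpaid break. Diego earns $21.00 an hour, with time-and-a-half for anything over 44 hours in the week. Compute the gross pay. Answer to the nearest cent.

Mon: 8:30 AM–7:44 PM = 11 h 14 min; less 45 min break → 10 h 29 min
Tue: 9:16 AM–7:56 PM = 10 h 40 min; less 45 min break → 9 h 55 min
Wed: 8:55 AM–7:42 PM = 10 h 47 min; less 45 min break → 10 h 2 min
Thu: 6:01 AM–4:57 PM = 10 h 56 min; less 45 min break → 10 h 11 min
Fri: 10:58 AM–9:28 PM = 10 h 30 min; less 45 min break → 9 h 45 min
Sat: 6:34 AM–5:13 PM = 10 h 39 min; less 45 min break → 9 h 54 min
Total worked: 60 h 16 min = 3616 min.
Regular 44 h 0 min = 2640 min at $21.00/h; overtime 16 h 16 min = 976 min at $31.50/h.
Pay = (2640 × $21.00 + 976 × $31.50) ÷ 60 = $1436.40.

$1436.40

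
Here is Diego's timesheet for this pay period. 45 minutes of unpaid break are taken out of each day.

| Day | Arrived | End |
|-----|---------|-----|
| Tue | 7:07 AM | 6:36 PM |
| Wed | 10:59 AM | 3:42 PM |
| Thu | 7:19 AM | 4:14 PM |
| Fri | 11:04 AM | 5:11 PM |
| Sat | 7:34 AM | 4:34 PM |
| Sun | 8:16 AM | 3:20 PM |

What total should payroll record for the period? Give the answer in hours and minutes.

Tue: 7:07 AM–6:36 PM = 11 h 29 min; less 45 min break → 10 h 44 min
Wed: 10:59 AM–3:42 PM = 4 h 43 min; less 45 min break → 3 h 58 min
Thu: 7:19 AM–4:14 PM = 8 h 55 min; less 45 min break → 8 h 10 min
Fri: 11:04 AM–5:11 PM = 6 h 7 min; less 45 min break → 5 h 22 min
Sat: 7:34 AM–4:34 PM = 9 h 0 min; less 45 min break → 8 h 15 min
Sun: 8:16 AM–3:20 PM = 7 h 4 min; less 45 min break → 6 h 19 min
Total: 10 h 44 min + 3 h 58 min + 8 h 10 min + 5 h 22 min + 8 h 15 min + 6 h 19 min = 42 h 48 min.

42 h 48 min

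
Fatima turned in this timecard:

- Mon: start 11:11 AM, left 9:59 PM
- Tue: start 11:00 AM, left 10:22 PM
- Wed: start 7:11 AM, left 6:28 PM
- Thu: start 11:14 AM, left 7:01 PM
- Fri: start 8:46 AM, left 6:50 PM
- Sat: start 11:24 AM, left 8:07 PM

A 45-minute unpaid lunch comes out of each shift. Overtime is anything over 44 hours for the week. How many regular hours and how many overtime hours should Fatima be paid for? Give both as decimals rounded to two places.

Regular 44.00 hours, overtime 11.52 hours

Mon: 11:11 AM–9:59 PM = 10 h 48 min; less 45 min break → 10 h 3 min
Tue: 11:00 AM–10:22 PM = 11 h 22 min; less 45 min break → 10 h 37 min
Wed: 7:11 AM–6:28 PM = 11 h 17 min; less 45 min break → 10 h 32 min
Thu: 11:14 AM–7:01 PM = 7 h 47 min; less 45 min break → 7 h 2 min
Fri: 8:46 AM–6:50 PM = 10 h 4 min; less 45 min break → 9 h 19 min
Sat: 11:24 AM–8:07 PM = 8 h 43 min; less 45 min break → 7 h 58 min
Total worked: 55 h 31 min = 55.52 h.
Threshold 44 h → overtime 11 h 31 min, regular 44 h 0 min.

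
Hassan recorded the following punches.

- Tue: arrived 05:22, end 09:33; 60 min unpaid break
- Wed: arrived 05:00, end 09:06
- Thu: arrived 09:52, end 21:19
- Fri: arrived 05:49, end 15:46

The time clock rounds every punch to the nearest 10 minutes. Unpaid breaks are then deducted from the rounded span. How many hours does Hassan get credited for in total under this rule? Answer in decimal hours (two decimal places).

28.83 hours

Tue: in 05:22→05:20, out 09:33→09:30; 4 h 10 min − 60 min = 3 h 10 min
Wed: in 05:00→05:00, out 09:06→09:10; 4 h 10 min
Thu: in 09:52→09:50, out 21:19→21:20; 11 h 30 min
Fri: in 05:49→05:50, out 15:46→15:50; 10 h 0 min
Total credited: 28 h 50 min.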